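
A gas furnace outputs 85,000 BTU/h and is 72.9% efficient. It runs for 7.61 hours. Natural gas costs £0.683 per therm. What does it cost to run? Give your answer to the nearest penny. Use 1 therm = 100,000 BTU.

Heat delivered = 85,000 BTU/h × 7.61 h = 646,850 BTU
Gas input = 646,850 / 0.729 = 887,311 BTU
= 887,311 / 100,000 = 8.873 therm
Cost = 8.873 × £0.683/therm = £6.06

£6.06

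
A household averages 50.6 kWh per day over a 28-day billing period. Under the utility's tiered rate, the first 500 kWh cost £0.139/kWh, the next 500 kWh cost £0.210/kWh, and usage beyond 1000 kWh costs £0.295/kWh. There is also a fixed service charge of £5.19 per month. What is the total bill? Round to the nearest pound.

Usage = 50.6 kWh/day × 28 days = 1416.8 kWh
First 500 kWh × £0.139 = £69.50
Next 500 kWh × £0.210 = £105.00
Remaining 416.8 kWh × £0.295 = £122.96
Energy charge = £297.46; + service £5.19 = £302.65 ≈ £303

£303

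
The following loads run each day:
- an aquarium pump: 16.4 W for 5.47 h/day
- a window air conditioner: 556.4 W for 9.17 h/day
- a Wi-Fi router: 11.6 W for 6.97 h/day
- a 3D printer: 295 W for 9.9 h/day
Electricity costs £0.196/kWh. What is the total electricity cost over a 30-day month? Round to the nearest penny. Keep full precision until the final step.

£48.18

aquarium pump: 16.4 W × 5.47 h × 30 d = 2,691 Wh = 2.691 kWh
window air conditioner: 556.4 W × 9.17 h × 30 d = 153,066 Wh = 153.1 kWh
Wi-Fi router: 11.6 W × 6.97 h × 30 d = 2,426 Wh = 2.426 kWh
3D printer: 295 W × 9.9 h × 30 d = 87,615 Wh = 87.61 kWh
Total energy = 2.691 + 153.1 + 2.426 + 87.61 = 245.8 kWh
Cost = 245.8 kWh × £0.196 = £48.18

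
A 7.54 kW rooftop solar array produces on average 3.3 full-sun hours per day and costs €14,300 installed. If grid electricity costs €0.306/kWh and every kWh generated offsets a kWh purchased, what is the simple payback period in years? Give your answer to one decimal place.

Daily generation = 7.54 kW × 3.3 h = 24.88 kWh
Annual generation = 24.88 × 365 = 9081.9 kWh
Annual savings = 9081.9 × €0.306 = €2,779.07
Payback = €14,300 / €2,779.07 = 5.15 years

5.1 years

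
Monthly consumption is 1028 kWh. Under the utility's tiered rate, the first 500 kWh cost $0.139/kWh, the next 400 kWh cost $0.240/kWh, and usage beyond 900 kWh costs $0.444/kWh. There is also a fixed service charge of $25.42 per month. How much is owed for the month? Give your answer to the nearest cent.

First 500 kWh × $0.139 = $69.50
Next 400 kWh × $0.240 = $96.00
Remaining 128 kWh × $0.444 = $56.83
Energy charge = $222.33; + service $25.42 = $247.75

$247.75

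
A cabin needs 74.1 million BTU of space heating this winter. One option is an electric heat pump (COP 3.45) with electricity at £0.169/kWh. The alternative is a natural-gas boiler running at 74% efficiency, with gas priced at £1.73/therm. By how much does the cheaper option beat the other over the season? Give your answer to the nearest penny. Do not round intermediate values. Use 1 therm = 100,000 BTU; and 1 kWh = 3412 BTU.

£668.50

Heat load = 74.1 × 10⁶ BTU = 74,100,000 BTU
Gas: input = 74,100,000 / 0.74 = 100,135,135 BTU = 1,001 therm → 1,001 × £1.73 = £1,732.34
Heat pump: 74,100,000 BTU / 3412 = 21,720 kWh heat; / 3.45 = 6,295 kWh in → × £0.169 = £1,063.84
Difference = |£1,732.34 − £1,063.84| = £668.50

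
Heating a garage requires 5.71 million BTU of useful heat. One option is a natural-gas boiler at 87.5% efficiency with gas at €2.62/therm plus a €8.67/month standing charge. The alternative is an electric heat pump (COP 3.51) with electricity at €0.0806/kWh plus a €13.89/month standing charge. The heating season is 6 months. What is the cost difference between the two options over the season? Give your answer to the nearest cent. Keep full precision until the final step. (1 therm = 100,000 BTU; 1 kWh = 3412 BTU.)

Heat load = 5.71 × 10⁶ BTU = 5,710,000 BTU
Gas: input = 5,710,000 / 0.875 = 6,525,714 BTU = 65.26 therm → 65.26 × €2.62 = €170.97; + 6 × €8.67 standing = €222.99
Heat pump: 5,710,000 BTU / 3412 = 1,674 kWh heat; / 3.51 = 476.8 kWh in → × €0.0806 = €38.43; + 6 × €13.89 standing = €121.77
Difference = |€222.99 − €121.77| = €101.23

€101.23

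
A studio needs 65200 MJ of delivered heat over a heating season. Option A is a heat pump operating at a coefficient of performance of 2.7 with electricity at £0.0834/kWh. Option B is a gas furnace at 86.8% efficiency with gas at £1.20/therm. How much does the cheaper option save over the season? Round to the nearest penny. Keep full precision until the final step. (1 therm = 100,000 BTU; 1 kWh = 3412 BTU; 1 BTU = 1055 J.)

Heat load = 65200 MJ = 65,200,000,000 J / 1055 = 61,800,948 BTU
Gas: input = 61,800,948 / 0.868 = 71,199,249 BTU = 712 therm → 712 × £1.20 = £854.39
Heat pump: 61,800,948 BTU / 3412 = 18,110 kWh heat; / 2.7 = 6,708 kWh in → × £0.0834 = £559.48
Difference = |£854.39 − £559.48| = £294.91

£294.91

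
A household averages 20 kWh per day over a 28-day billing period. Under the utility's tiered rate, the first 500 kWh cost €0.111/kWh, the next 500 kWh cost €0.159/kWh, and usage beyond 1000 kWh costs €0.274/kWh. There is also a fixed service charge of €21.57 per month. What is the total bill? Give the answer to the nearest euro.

Usage = 20 kWh/day × 28 days = 560 kWh
First 500 kWh × €0.111 = €55.50
Next 60 kWh × €0.159 = €9.54
Remaining tier: 0 kWh (not reached)
Energy charge = €65.04; + service €21.57 = €86.61 ≈ €87

€87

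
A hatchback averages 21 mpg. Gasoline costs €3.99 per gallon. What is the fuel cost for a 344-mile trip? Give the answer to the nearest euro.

€65

Fuel = 344 mi / 21 mpg = 16.38 gal
Cost = 16.38 gal × €3.99/gal = €65.36 ≈ €65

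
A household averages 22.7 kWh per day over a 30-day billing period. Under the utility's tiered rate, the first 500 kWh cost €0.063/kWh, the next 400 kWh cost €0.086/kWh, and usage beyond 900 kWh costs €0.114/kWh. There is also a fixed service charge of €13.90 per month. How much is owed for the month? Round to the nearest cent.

Usage = 22.7 kWh/day × 30 days = 681 kWh
First 500 kWh × €0.063 = €31.50
Next 181 kWh × €0.086 = €15.57
Remaining tier: 0 kWh (not reached)
Energy charge = €47.07; + service €13.90 = €60.97

€60.97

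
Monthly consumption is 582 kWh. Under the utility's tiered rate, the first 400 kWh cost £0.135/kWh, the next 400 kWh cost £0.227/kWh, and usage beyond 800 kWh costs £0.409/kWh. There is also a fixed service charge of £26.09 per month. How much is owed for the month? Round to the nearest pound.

£121

First 400 kWh × £0.135 = £54.00
Next 182 kWh × £0.227 = £41.31
Remaining tier: 0 kWh (not reached)
Energy charge = £95.31; + service £26.09 = £121.40 ≈ £121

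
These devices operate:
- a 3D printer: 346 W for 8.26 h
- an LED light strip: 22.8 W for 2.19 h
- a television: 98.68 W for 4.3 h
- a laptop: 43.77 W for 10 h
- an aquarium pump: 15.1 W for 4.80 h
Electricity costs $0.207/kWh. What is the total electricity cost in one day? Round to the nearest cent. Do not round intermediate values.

3D printer: 346 W × 8.26 h = 2,858 Wh = 2.858 kWh
LED light strip: 22.8 W × 2.19 h = 50 Wh = 0.04993 kWh
television: 98.68 W × 4.3 h = 424 Wh = 0.4243 kWh
laptop: 43.77 W × 10 h = 438 Wh = 0.4377 kWh
aquarium pump: 15.1 W × 4.80 h = 72 Wh = 0.07248 kWh
Total energy = 2.858 + 0.04993 + 0.4243 + 0.4377 + 0.07248 = 3.842 kWh
Cost = 3.842 kWh × $0.207 = $0.80

$0.80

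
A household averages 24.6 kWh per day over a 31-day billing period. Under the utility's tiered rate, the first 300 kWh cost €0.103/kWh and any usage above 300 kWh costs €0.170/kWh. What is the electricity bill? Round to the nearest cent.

Usage = 24.6 kWh/day × 31 days = 762.6 kWh
First 300 kWh × €0.103 = €30.90
Remaining 462.6 kWh × €0.170 = €78.64
Total = €109.54

€109.54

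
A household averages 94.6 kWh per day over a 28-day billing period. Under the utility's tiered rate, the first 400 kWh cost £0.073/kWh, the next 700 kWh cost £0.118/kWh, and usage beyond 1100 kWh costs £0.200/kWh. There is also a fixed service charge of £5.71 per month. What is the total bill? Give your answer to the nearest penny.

£427.27

Usage = 94.6 kWh/day × 28 days = 2648.8 kWh
First 400 kWh × £0.073 = £29.20
Next 700 kWh × £0.118 = £82.60
Remaining 1548.8 kWh × £0.200 = £309.76
Energy charge = £421.56; + service £5.71 = £427.27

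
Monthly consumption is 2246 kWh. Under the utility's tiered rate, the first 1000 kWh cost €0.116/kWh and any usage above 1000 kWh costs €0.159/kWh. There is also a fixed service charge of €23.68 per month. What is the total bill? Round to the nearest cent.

First 1000 kWh × €0.116 = €116.00
Remaining 1246 kWh × €0.159 = €198.11
Energy charge = €314.11; + service €23.68 = €337.79

€337.79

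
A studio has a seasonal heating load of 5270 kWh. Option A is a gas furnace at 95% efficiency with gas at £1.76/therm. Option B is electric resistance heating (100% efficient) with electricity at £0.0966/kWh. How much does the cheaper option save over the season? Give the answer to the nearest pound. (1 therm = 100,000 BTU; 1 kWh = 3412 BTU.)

£176

Heat load = 5270 kWh × 3412 = 17,981,240 BTU
Gas: input = 17,981,240 / 0.950 = 18,927,621 BTU = 189.3 therm → 189.3 × £1.76 = £333.13
Electric: 17,981,240 BTU / 3412 = 5,270 kWh → × £0.0966 = £509.08
Difference = |£333.13 − £509.08| = £175.96 ≈ £176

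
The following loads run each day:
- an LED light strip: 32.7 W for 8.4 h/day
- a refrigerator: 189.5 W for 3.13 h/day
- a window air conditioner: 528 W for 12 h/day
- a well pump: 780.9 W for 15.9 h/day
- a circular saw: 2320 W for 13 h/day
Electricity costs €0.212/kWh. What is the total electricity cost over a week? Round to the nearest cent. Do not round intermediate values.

€73.87

LED light strip: 32.7 W × 8.4 h × 7 d = 1,923 Wh = 1.923 kWh
refrigerator: 189.5 W × 3.13 h × 7 d = 4,152 Wh = 4.152 kWh
window air conditioner: 528 W × 12 h × 7 d = 44,352 Wh = 44.35 kWh
well pump: 780.9 W × 15.9 h × 7 d = 86,914 Wh = 86.91 kWh
circular saw: 2320 W × 13 h × 7 d = 211,120 Wh = 211.1 kWh
Total energy = 1.923 + 4.152 + 44.35 + 86.91 + 211.1 = 348.5 kWh
Cost = 348.5 kWh × €0.212 = €73.87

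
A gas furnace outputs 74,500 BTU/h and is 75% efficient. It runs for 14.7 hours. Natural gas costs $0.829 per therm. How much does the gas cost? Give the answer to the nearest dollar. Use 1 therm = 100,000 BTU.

Heat delivered = 74,500 BTU/h × 14.7 h = 1,095,150 BTU
Gas input = 1,095,150 / 0.75 = 1,460,200 BTU
= 1,460,200 / 100,000 = 14.6 therm
Cost = 14.6 × $0.829/therm = $12.11 ≈ $12

$12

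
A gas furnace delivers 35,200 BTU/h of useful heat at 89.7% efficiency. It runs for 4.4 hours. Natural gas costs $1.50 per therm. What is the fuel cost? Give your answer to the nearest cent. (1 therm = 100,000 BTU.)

$2.59

Heat delivered = 35,200 BTU/h × 4.4 h = 154,880 BTU
Gas input = 154,880 / 0.897 = 172,664 BTU
= 172,664 / 100,000 = 1.727 therm
Cost = 1.727 × $1.50/therm = $2.59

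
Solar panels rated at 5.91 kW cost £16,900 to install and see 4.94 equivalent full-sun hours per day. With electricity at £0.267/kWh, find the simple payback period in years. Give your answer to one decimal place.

5.9 years

Daily generation = 5.91 kW × 4.94 h = 29.2 kWh
Annual generation = 29.2 × 365 = 10656 kWh
Annual savings = 10656 × £0.267 = £2,845.24
Payback = £16,900 / £2,845.24 = 5.94 years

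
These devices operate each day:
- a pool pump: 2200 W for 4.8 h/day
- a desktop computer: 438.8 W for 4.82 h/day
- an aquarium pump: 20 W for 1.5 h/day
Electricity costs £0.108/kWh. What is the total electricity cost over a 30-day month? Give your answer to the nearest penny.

£41.16

pool pump: 2200 W × 4.8 h × 30 d = 316,800 Wh = 316.8 kWh
desktop computer: 438.8 W × 4.82 h × 30 d = 63,450 Wh = 63.45 kWh
aquarium pump: 20 W × 1.5 h × 30 d = 900 Wh = 0.9 kWh
Total energy = 316.8 + 63.45 + 0.9 = 381.2 kWh
Cost = 381.2 kWh × £0.108 = £41.16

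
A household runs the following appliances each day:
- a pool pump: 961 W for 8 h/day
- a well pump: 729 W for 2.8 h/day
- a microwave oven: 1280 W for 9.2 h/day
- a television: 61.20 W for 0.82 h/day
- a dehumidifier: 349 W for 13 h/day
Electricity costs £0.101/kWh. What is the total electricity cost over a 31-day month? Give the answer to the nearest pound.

pool pump: 961 W × 8 h × 31 d = 238,328 Wh = 238.3 kWh
well pump: 729 W × 2.8 h × 31 d = 63,277 Wh = 63.28 kWh
microwave oven: 1280 W × 9.2 h × 31 d = 365,056 Wh = 365.1 kWh
television: 61.20 W × 0.82 h × 31 d = 1,556 Wh = 1.556 kWh
dehumidifier: 349 W × 13 h × 31 d = 140,647 Wh = 140.6 kWh
Total energy = 238.3 + 63.28 + 365.1 + 1.556 + 140.6 = 808.9 kWh
Cost = 808.9 kWh × £0.101 = £81.70 ≈ £82

£82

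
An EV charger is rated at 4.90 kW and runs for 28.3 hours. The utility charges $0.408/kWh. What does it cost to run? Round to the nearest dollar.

Energy = 4900 W × 28.3 h = 138,670 Wh = 138.7 kWh
Cost = 138.7 kWh × $0.408/kWh = $56.58 ≈ $57

$57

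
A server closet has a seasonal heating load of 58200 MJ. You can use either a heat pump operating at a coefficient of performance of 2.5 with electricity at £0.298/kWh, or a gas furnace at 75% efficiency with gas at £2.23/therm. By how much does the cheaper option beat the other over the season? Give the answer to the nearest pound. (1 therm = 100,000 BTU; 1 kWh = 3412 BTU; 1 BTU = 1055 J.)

Heat load = 58200 MJ = 58,200,000,000 J / 1055 = 55,165,877 BTU
Gas: input = 55,165,877 / 0.75 = 73,554,502 BTU = 735.5 therm → 735.5 × £2.23 = £1,640.27
Heat pump: 55,165,877 BTU / 3412 = 16,170 kWh heat; / 2.5 = 6,467 kWh in → × £0.298 = £1,927.25
Difference = |£1,640.27 − £1,927.25| = £286.98 ≈ £287

£287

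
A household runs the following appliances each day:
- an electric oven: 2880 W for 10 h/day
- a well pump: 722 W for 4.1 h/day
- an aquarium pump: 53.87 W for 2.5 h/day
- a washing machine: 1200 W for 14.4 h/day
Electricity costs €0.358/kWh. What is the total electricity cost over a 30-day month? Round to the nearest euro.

electric oven: 2880 W × 10 h × 30 d = 864,000 Wh = 864 kWh
well pump: 722 W × 4.1 h × 30 d = 88,806 Wh = 88.81 kWh
aquarium pump: 53.87 W × 2.5 h × 30 d = 4,040 Wh = 4.04 kWh
washing machine: 1200 W × 14.4 h × 30 d = 518,400 Wh = 518.4 kWh
Total energy = 864 + 88.81 + 4.04 + 518.4 = 1,475 kWh
Cost = 1,475 kWh × €0.358 = €528.14 ≈ €528

€528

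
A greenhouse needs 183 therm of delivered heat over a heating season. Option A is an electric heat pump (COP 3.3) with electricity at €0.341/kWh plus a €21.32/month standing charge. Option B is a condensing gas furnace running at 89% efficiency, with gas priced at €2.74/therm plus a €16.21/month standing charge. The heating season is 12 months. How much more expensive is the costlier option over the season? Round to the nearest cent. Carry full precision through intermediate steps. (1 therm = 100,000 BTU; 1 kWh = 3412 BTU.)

Heat load = 183 therm × 100,000 = 18,300,000 BTU
Gas: input = 18,300,000 / 0.89 = 20,561,798 BTU = 205.6 therm → 205.6 × €2.74 = €563.39; + 12 × €16.21 standing = €757.91
Heat pump: 18,300,000 BTU / 3412 = 5,363 kWh heat; / 3.3 = 1,625 kWh in → × €0.341 = €554.22; + 12 × €21.32 standing = €810.06
Difference = |€757.91 − €810.06| = €52.15

€52.15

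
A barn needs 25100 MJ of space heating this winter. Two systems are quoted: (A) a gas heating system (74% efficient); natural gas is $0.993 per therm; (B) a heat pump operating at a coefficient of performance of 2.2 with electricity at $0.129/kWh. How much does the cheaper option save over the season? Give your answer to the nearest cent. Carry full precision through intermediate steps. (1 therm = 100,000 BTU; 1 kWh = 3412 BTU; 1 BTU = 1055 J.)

Heat load = 25100 MJ = 25,100,000,000 J / 1055 = 23,791,469 BTU
Gas: input = 23,791,469 / 0.74 = 32,150,634 BTU = 321.5 therm → 321.5 × $0.993 = $319.26
Heat pump: 23,791,469 BTU / 3412 = 6,973 kWh heat; / 2.2 = 3,169 kWh in → × $0.129 = $408.86
Difference = |$319.26 − $408.86| = $89.61

$89.61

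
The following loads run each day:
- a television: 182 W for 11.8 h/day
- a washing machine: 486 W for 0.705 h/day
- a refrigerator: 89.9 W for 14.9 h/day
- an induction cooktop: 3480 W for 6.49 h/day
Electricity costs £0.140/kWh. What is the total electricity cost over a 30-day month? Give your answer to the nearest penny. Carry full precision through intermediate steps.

£110.94

television: 182 W × 11.8 h × 30 d = 64,428 Wh = 64.43 kWh
washing machine: 486 W × 0.705 h × 30 d = 10,279 Wh = 10.28 kWh
refrigerator: 89.9 W × 14.9 h × 30 d = 40,185 Wh = 40.19 kWh
induction cooktop: 3480 W × 6.49 h × 30 d = 677,556 Wh = 677.6 kWh
Total energy = 64.43 + 10.28 + 40.19 + 677.6 = 792.4 kWh
Cost = 792.4 kWh × £0.140 = £110.94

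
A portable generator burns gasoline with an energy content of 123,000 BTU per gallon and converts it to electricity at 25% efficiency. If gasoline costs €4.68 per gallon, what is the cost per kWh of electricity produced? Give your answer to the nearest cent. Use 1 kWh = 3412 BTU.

€0.52

Electrical output per gallon = 123,000 BTU × 0.25 / 3412 BTU/kWh = 9.012 kWh
Cost per kWh = €4.68 / 9.012 kWh = €0.519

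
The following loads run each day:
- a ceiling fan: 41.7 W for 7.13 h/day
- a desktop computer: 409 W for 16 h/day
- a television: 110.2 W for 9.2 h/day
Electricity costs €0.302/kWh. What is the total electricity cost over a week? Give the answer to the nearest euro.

ceiling fan: 41.7 W × 7.13 h × 7 d = 2,081 Wh = 2.081 kWh
desktop computer: 409 W × 16 h × 7 d = 45,808 Wh = 45.81 kWh
television: 110.2 W × 9.2 h × 7 d = 7,097 Wh = 7.097 kWh
Total energy = 2.081 + 45.81 + 7.097 = 54.99 kWh
Cost = 54.99 kWh × €0.302 = €16.61 ≈ €17

€17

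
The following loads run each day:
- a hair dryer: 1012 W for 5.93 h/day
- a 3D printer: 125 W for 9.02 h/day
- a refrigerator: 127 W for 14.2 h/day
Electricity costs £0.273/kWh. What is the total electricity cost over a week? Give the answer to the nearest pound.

£17

hair dryer: 1012 W × 5.93 h × 7 d = 42,008 Wh = 42.01 kWh
3D printer: 125 W × 9.02 h × 7 d = 7,892 Wh = 7.893 kWh
refrigerator: 127 W × 14.2 h × 7 d = 12,624 Wh = 12.62 kWh
Total energy = 42.01 + 7.893 + 12.62 = 62.52 kWh
Cost = 62.52 kWh × £0.273 = £17.07 ≈ £17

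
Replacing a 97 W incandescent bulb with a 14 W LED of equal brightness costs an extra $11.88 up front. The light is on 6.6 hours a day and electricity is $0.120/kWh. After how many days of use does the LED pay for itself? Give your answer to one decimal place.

Power saved = 97 − 14 = 83 W
Daily energy saved = 83 W × 6.6 h = 547.8 Wh = 0.5478 kWh
Daily savings = 0.5478 × $0.120 = $0.0657
Payback = $11.88 / $0.0657 per day = 180.7 days

180.7 days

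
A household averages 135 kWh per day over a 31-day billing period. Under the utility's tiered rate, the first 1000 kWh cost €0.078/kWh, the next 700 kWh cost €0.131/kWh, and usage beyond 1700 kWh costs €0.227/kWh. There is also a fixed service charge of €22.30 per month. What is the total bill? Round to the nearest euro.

€756

Usage = 135 kWh/day × 31 days = 4185 kWh
First 1000 kWh × €0.078 = €78.00
Next 700 kWh × €0.131 = €91.70
Remaining 2485 kWh × €0.227 = €564.10
Energy charge = €733.80; + service €22.30 = €756.10 ≈ €756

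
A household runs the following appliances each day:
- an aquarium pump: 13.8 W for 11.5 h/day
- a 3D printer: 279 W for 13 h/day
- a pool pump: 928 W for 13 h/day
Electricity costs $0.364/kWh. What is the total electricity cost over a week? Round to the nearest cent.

aquarium pump: 13.8 W × 11.5 h × 7 d = 1,111 Wh = 1.111 kWh
3D printer: 279 W × 13 h × 7 d = 25,389 Wh = 25.39 kWh
pool pump: 928 W × 13 h × 7 d = 84,448 Wh = 84.45 kWh
Total energy = 1.111 + 25.39 + 84.45 = 110.9 kWh
Cost = 110.9 kWh × $0.364 = $40.39

$40.39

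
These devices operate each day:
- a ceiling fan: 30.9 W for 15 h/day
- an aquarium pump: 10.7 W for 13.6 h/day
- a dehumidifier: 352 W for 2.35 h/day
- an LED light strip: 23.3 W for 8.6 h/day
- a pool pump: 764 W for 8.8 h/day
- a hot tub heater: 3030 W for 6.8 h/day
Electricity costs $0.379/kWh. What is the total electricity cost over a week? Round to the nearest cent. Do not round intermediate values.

ceiling fan: 30.9 W × 15 h × 7 d = 3,244 Wh = 3.244 kWh
aquarium pump: 10.7 W × 13.6 h × 7 d = 1,019 Wh = 1.019 kWh
dehumidifier: 352 W × 2.35 h × 7 d = 5,790 Wh = 5.79 kWh
LED light strip: 23.3 W × 8.6 h × 7 d = 1,403 Wh = 1.403 kWh
pool pump: 764 W × 8.8 h × 7 d = 47,062 Wh = 47.06 kWh
hot tub heater: 3030 W × 6.8 h × 7 d = 144,228 Wh = 144.2 kWh
Total energy = 3.244 + 1.019 + 5.79 + 1.403 + 47.06 + 144.2 = 202.7 kWh
Cost = 202.7 kWh × $0.379 = $76.84

$76.84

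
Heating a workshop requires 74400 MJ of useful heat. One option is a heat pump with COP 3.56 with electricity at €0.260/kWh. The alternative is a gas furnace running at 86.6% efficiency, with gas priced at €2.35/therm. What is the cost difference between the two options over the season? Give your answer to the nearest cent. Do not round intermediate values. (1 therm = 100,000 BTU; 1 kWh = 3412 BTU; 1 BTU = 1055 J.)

Heat load = 74400 MJ = 74,400,000,000 J / 1055 = 70,521,327 BTU
Gas: input = 70,521,327 / 0.866 = 81,433,403 BTU = 814.3 therm → 814.3 × €2.35 = €1,913.68
Heat pump: 70,521,327 BTU / 3412 = 20,670 kWh heat; / 3.56 = 5,806 kWh in → × €0.260 = €1,509.51
Difference = |€1,913.68 − €1,509.51| = €404.18

€404.18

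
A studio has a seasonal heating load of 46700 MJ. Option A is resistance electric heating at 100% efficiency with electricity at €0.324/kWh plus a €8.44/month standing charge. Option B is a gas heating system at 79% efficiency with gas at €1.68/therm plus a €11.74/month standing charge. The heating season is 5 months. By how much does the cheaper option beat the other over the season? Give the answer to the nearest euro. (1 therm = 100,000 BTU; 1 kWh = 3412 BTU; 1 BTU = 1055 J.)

Heat load = 46700 MJ = 46,700,000,000 J / 1055 = 44,265,403 BTU
Gas: input = 44,265,403 / 0.79 = 56,032,155 BTU = 560.3 therm → 560.3 × €1.68 = €941.34; + 5 × €11.74 standing = €1,000.04
Electric: 44,265,403 BTU / 3412 = 12,970 kWh → × €0.324 = €4,203.40; + 5 × €8.44 standing = €4,245.60
Difference = |€1,000.04 − €4,245.60| = €3,245.56 ≈ €3246

€3246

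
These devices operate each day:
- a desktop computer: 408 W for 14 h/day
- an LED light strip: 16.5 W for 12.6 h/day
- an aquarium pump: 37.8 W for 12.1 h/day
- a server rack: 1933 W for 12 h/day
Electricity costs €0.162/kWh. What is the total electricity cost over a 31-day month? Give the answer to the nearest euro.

€149

desktop computer: 408 W × 14 h × 31 d = 177,072 Wh = 177.1 kWh
LED light strip: 16.5 W × 12.6 h × 31 d = 6,445 Wh = 6.445 kWh
aquarium pump: 37.8 W × 12.1 h × 31 d = 14,179 Wh = 14.18 kWh
server rack: 1933 W × 12 h × 31 d = 719,076 Wh = 719.1 kWh
Total energy = 177.1 + 6.445 + 14.18 + 719.1 = 916.8 kWh
Cost = 916.8 kWh × €0.162 = €148.52 ≈ €149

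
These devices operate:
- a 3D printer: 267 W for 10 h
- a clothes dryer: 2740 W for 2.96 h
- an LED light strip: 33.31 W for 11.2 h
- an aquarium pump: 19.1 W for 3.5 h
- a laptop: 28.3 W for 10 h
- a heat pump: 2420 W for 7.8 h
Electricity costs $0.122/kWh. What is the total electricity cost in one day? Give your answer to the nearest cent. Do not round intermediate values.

$3.71

3D printer: 267 W × 10 h = 2,670 Wh = 2.67 kWh
clothes dryer: 2740 W × 2.96 h = 8,110 Wh = 8.11 kWh
LED light strip: 33.31 W × 11.2 h = 373 Wh = 0.3731 kWh
aquarium pump: 19.1 W × 3.5 h = 67 Wh = 0.06685 kWh
laptop: 28.3 W × 10 h = 283 Wh = 0.283 kWh
heat pump: 2420 W × 7.8 h = 18,876 Wh = 18.88 kWh
Total energy = 2.67 + 8.11 + 0.3731 + 0.06685 + 0.283 + 18.88 = 30.38 kWh
Cost = 30.38 kWh × $0.122 = $3.71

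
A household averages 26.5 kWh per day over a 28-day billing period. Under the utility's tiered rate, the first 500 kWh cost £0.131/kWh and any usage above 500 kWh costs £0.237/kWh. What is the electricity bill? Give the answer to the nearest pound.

£123

Usage = 26.5 kWh/day × 28 days = 742 kWh
First 500 kWh × £0.131 = £65.50
Remaining 242 kWh × £0.237 = £57.35
Total = £122.85 ≈ £123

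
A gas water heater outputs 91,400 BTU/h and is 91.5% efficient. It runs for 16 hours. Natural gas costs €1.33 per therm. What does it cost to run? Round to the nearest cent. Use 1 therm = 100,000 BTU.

€21.26

Heat delivered = 91,400 BTU/h × 16 h = 1,462,400 BTU
Gas input = 1,462,400 / 0.915 = 1,598,251 BTU
= 1,598,251 / 100,000 = 15.98 therm
Cost = 15.98 × €1.33/therm = €21.26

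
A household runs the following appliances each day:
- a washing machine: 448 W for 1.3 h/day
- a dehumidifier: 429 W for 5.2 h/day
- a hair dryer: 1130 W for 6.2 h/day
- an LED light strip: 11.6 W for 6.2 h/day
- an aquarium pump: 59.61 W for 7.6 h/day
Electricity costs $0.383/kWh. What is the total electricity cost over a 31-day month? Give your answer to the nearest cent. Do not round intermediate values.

$122.82

washing machine: 448 W × 1.3 h × 31 d = 18,054 Wh = 18.05 kWh
dehumidifier: 429 W × 5.2 h × 31 d = 69,155 Wh = 69.15 kWh
hair dryer: 1130 W × 6.2 h × 31 d = 217,186 Wh = 217.2 kWh
LED light strip: 11.6 W × 6.2 h × 31 d = 2,230 Wh = 2.23 kWh
aquarium pump: 59.61 W × 7.6 h × 31 d = 14,044 Wh = 14.04 kWh
Total energy = 18.05 + 69.15 + 217.2 + 2.23 + 14.04 = 320.7 kWh
Cost = 320.7 kWh × $0.383 = $122.82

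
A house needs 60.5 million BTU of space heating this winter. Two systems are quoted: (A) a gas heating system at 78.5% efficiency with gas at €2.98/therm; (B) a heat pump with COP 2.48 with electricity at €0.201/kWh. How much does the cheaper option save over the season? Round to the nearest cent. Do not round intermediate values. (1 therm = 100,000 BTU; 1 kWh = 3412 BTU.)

Heat load = 60.5 × 10⁶ BTU = 60,500,000 BTU
Gas: input = 60,500,000 / 0.785 = 77,070,064 BTU = 770.7 therm → 770.7 × €2.98 = €2,296.69
Heat pump: 60,500,000 BTU / 3412 = 17,730 kWh heat; / 2.48 = 7,150 kWh in → × €0.201 = €1,437.11
Difference = |€2,296.69 − €1,437.11| = €859.58

€859.58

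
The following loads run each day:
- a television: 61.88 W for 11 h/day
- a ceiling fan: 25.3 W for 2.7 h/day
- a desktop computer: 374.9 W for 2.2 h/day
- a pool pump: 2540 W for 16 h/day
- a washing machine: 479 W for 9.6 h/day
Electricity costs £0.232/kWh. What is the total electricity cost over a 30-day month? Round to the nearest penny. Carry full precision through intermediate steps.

£325.81

television: 61.88 W × 11 h × 30 d = 20,420 Wh = 20.42 kWh
ceiling fan: 25.3 W × 2.7 h × 30 d = 2,049 Wh = 2.049 kWh
desktop computer: 374.9 W × 2.2 h × 30 d = 24,743 Wh = 24.74 kWh
pool pump: 2540 W × 16 h × 30 d = 1,219,200 Wh = 1,219 kWh
washing machine: 479 W × 9.6 h × 30 d = 137,952 Wh = 138 kWh
Total energy = 20.42 + 2.049 + 24.74 + 1,219 + 138 = 1,404 kWh
Cost = 1,404 kWh × £0.232 = £325.81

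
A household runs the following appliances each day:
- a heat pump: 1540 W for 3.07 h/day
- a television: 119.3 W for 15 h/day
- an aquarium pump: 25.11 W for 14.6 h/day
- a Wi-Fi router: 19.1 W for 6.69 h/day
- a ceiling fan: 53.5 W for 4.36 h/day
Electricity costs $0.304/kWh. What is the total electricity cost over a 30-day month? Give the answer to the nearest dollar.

$66

heat pump: 1540 W × 3.07 h × 30 d = 141,834 Wh = 141.8 kWh
television: 119.3 W × 15 h × 30 d = 53,685 Wh = 53.69 kWh
aquarium pump: 25.11 W × 14.6 h × 30 d = 10,998 Wh = 11 kWh
Wi-Fi router: 19.1 W × 6.69 h × 30 d = 3,833 Wh = 3.833 kWh
ceiling fan: 53.5 W × 4.36 h × 30 d = 6,998 Wh = 6.998 kWh
Total energy = 141.8 + 53.69 + 11 + 3.833 + 6.998 = 217.3 kWh
Cost = 217.3 kWh × $0.304 = $66.07 ≈ $66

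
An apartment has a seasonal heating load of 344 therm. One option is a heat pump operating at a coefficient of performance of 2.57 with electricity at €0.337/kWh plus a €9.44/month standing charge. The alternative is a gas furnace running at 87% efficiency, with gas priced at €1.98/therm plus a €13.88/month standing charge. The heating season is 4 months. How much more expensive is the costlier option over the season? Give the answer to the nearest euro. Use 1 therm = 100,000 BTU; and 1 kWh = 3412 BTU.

Heat load = 344 therm × 100,000 = 34,400,000 BTU
Gas: input = 34,400,000 / 0.87 = 39,540,230 BTU = 395.4 therm → 395.4 × €1.98 = €782.90; + 4 × €13.88 standing = €838.42
Heat pump: 34,400,000 BTU / 3412 = 10,080 kWh heat; / 2.57 = 3,923 kWh in → × €0.337 = €1,322.04; + 4 × €9.44 standing = €1,359.80
Difference = |€838.42 − €1,359.80| = €521.39 ≈ €521

€521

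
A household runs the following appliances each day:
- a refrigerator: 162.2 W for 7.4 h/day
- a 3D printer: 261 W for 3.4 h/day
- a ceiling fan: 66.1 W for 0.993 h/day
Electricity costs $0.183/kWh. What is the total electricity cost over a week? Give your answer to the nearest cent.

refrigerator: 162.2 W × 7.4 h × 7 d = 8,402 Wh = 8.402 kWh
3D printer: 261 W × 3.4 h × 7 d = 6,212 Wh = 6.212 kWh
ceiling fan: 66.1 W × 0.993 h × 7 d = 459 Wh = 0.4595 kWh
Total energy = 8.402 + 6.212 + 0.4595 = 15.07 kWh
Cost = 15.07 kWh × $0.183 = $2.76

$2.76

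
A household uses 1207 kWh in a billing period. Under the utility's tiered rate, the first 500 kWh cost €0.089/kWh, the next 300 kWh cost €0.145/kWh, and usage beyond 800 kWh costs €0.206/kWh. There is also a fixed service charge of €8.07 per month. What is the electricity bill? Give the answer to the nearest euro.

First 500 kWh × €0.089 = €44.50
Next 300 kWh × €0.145 = €43.50
Remaining 407 kWh × €0.206 = €83.84
Energy charge = €171.84; + service €8.07 = €179.91 ≈ €180

€180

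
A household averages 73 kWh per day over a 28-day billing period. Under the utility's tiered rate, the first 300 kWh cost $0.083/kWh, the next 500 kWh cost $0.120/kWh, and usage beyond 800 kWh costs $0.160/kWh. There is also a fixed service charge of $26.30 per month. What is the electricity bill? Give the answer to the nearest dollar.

$310

Usage = 73 kWh/day × 28 days = 2044 kWh
First 300 kWh × $0.083 = $24.90
Next 500 kWh × $0.120 = $60.00
Remaining 1244 kWh × $0.160 = $199.04
Energy charge = $283.94; + service $26.30 = $310.24 ≈ $310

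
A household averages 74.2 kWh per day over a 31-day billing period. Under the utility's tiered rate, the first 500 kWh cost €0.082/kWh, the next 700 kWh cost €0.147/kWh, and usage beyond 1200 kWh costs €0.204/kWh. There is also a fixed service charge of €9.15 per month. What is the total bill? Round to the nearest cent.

Usage = 74.2 kWh/day × 31 days = 2300.2 kWh
First 500 kWh × €0.082 = €41.00
Next 700 kWh × €0.147 = €102.90
Remaining 1100.2 kWh × €0.204 = €224.44
Energy charge = €368.34; + service €9.15 = €377.49

€377.49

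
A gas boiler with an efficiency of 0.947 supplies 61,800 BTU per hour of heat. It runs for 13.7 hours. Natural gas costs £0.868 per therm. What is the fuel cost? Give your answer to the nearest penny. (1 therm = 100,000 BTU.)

£7.76

Heat delivered = 61,800 BTU/h × 13.7 h = 846,660 BTU
Gas input = 846,660 / 0.947 = 894,044 BTU
= 894,044 / 100,000 = 8.94 therm
Cost = 8.94 × £0.868/therm = £7.76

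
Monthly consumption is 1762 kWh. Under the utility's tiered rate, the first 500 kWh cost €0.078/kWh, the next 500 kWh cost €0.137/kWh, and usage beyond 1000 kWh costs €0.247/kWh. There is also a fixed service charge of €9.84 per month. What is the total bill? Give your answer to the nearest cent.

€305.55

First 500 kWh × €0.078 = €39.00
Next 500 kWh × €0.137 = €68.50
Remaining 762 kWh × €0.247 = €188.21
Energy charge = €295.71; + service €9.84 = €305.55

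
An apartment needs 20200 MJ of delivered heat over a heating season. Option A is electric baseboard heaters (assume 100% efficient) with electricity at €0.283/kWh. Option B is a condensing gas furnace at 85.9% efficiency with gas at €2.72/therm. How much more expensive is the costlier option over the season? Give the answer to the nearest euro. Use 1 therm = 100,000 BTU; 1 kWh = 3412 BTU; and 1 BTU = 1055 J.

Heat load = 20200 MJ = 20,200,000,000 J / 1055 = 19,146,919 BTU
Gas: input = 19,146,919 / 0.859 = 22,289,778 BTU = 222.9 therm → 222.9 × €2.72 = €606.28
Electric: 19,146,919 BTU / 3412 = 5,612 kWh → × €0.283 = €1,588.09
Difference = |€606.28 − €1,588.09| = €981.81 ≈ €982

€982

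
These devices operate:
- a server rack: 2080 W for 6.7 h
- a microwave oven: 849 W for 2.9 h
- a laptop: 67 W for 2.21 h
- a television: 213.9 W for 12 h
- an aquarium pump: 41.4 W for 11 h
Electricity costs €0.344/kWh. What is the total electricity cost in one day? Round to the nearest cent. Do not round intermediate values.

€6.73

server rack: 2080 W × 6.7 h = 13,936 Wh = 13.94 kWh
microwave oven: 849 W × 2.9 h = 2,462 Wh = 2.462 kWh
laptop: 67 W × 2.21 h = 148 Wh = 0.1481 kWh
television: 213.9 W × 12 h = 2,567 Wh = 2.567 kWh
aquarium pump: 41.4 W × 11 h = 455 Wh = 0.4554 kWh
Total energy = 13.94 + 2.462 + 0.1481 + 2.567 + 0.4554 = 19.57 kWh
Cost = 19.57 kWh × €0.344 = €6.73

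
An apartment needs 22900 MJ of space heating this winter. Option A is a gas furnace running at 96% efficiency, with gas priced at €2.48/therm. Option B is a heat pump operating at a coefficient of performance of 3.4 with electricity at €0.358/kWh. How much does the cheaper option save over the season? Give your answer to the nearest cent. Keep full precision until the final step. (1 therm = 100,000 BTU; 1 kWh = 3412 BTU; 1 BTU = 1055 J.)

€109.11

Heat load = 22900 MJ = 22,900,000,000 J / 1055 = 21,706,161 BTU
Gas: input = 21,706,161 / 0.96 = 22,610,585 BTU = 226.1 therm → 226.1 × €2.48 = €560.74
Heat pump: 21,706,161 BTU / 3412 = 6,362 kWh heat; / 3.4 = 1,871 kWh in → × €0.358 = €669.85
Difference = |€560.74 − €669.85| = €109.11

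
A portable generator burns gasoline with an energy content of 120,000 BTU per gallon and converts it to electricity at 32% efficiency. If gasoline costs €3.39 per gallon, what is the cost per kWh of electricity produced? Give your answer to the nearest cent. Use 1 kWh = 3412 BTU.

€0.30

Electrical output per gallon = 120,000 BTU × 0.32 / 3412 BTU/kWh = 11.25 kWh
Cost per kWh = €3.39 / 11.25 kWh = €0.301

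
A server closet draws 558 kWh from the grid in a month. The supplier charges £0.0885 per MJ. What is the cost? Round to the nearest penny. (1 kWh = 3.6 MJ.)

558 kWh × (3.6 MJ/kWh) = 2,009 MJ
Cost = 2,009 MJ × £0.0885/MJ = £177.78

£177.78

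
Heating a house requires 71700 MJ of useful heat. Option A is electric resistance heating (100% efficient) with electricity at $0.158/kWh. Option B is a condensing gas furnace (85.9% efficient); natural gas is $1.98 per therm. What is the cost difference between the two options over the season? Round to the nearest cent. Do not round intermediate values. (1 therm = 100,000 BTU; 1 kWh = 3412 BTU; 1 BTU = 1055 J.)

Heat load = 71700 MJ = 71,700,000,000 J / 1055 = 67,962,085 BTU
Gas: input = 67,962,085 / 0.859 = 79,117,678 BTU = 791.2 therm → 791.2 × $1.98 = $1,566.53
Electric: 67,962,085 BTU / 3412 = 19,920 kWh → × $0.158 = $3,147.13
Difference = |$1,566.53 − $3,147.13| = $1,580.60

$1580.60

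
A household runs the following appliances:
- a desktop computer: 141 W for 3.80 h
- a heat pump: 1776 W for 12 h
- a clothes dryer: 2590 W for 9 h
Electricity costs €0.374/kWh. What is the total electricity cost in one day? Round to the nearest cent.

desktop computer: 141 W × 3.80 h = 536 Wh = 0.5358 kWh
heat pump: 1776 W × 12 h = 21,312 Wh = 21.31 kWh
clothes dryer: 2590 W × 9 h = 23,310 Wh = 23.31 kWh
Total energy = 0.5358 + 21.31 + 23.31 = 45.16 kWh
Cost = 45.16 kWh × €0.374 = €16.89

€16.89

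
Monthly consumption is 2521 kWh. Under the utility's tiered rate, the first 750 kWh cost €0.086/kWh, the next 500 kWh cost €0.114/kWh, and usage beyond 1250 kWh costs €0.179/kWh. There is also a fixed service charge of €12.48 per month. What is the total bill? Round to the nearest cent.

First 750 kWh × €0.086 = €64.50
Next 500 kWh × €0.114 = €57.00
Remaining 1271 kWh × €0.179 = €227.51
Energy charge = €349.01; + service €12.48 = €361.49

€361.49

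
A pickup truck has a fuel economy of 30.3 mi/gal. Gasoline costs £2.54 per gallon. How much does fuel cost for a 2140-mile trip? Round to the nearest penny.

£179.39

Fuel = 2140 mi / 30.3 mpg = 70.63 gal
Cost = 70.63 gal × £2.54/gal = £179.39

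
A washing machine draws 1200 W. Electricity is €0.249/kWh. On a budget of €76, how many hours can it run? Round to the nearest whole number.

Energy budget = €76 / €0.249 per kWh = 305.2 kWh = 305,221 Wh
Runtime = 305,221 Wh / 1200 W = 254.4 h

254 h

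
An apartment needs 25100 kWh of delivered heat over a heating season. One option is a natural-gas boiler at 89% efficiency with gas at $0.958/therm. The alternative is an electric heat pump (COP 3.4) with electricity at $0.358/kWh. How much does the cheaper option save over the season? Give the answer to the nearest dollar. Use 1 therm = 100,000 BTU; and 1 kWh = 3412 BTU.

Heat load = 25100 kWh × 3412 = 85,641,200 BTU
Gas: input = 85,641,200 / 0.89 = 96,226,067 BTU = 962.3 therm → 962.3 × $0.958 = $921.85
Heat pump: 85,641,200 BTU / 3412 = 25,100 kWh heat; / 3.4 = 7,382 kWh in → × $0.358 = $2,642.88
Difference = |$921.85 − $2,642.88| = $1,721.04 ≈ $1721

$1721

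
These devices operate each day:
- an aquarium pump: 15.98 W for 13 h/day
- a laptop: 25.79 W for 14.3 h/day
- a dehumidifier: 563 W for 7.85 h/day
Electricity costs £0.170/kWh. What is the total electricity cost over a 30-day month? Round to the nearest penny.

aquarium pump: 15.98 W × 13 h × 30 d = 6,232 Wh = 6.232 kWh
laptop: 25.79 W × 14.3 h × 30 d = 11,064 Wh = 11.06 kWh
dehumidifier: 563 W × 7.85 h × 30 d = 132,586 Wh = 132.6 kWh
Total energy = 6.232 + 11.06 + 132.6 = 149.9 kWh
Cost = 149.9 kWh × £0.170 = £25.48

£25.48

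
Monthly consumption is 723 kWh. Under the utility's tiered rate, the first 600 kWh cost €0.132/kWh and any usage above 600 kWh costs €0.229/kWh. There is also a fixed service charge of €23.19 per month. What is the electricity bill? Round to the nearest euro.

€131

First 600 kWh × €0.132 = €79.20
Remaining 123 kWh × €0.229 = €28.17
Energy charge = €107.37; + service €23.19 = €130.56 ≈ €131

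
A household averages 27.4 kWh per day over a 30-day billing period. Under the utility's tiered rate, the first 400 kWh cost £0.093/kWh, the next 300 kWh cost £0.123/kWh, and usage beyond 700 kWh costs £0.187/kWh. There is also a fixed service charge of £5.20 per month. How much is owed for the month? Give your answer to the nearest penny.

Usage = 27.4 kWh/day × 30 days = 822 kWh
First 400 kWh × £0.093 = £37.20
Next 300 kWh × £0.123 = £36.90
Remaining 122 kWh × £0.187 = £22.81
Energy charge = £96.91; + service £5.20 = £102.11

£102.11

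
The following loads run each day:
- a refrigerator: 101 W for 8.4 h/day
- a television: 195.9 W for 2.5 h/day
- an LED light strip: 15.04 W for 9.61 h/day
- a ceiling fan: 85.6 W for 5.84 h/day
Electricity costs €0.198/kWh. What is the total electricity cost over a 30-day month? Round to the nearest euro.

€12

refrigerator: 101 W × 8.4 h × 30 d = 25,452 Wh = 25.45 kWh
television: 195.9 W × 2.5 h × 30 d = 14,692 Wh = 14.69 kWh
LED light strip: 15.04 W × 9.61 h × 30 d = 4,336 Wh = 4.336 kWh
ceiling fan: 85.6 W × 5.84 h × 30 d = 14,997 Wh = 15 kWh
Total energy = 25.45 + 14.69 + 4.336 + 15 = 59.48 kWh
Cost = 59.48 kWh × €0.198 = €11.78 ≈ €12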